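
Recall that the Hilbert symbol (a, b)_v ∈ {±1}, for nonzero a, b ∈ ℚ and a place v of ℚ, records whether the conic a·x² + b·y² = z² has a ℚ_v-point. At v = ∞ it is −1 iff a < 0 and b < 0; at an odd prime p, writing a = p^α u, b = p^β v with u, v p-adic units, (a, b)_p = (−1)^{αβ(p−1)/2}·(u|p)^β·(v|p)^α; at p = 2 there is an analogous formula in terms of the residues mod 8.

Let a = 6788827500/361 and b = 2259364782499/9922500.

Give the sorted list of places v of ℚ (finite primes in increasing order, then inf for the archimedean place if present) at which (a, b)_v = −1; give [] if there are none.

Mod squares: a ≡ 1131, b ≡ 19. Check v ∈ {∞, 2, 3, 5, 7, 11, 13, 19, 23, 29, 47}.
v=∞: 1131 > 0 and 19 > 0  ⇒  (a,b)_∞ = +1.
v=11: a=11^0·(≡9), b=11^2·(≡6) mod 11; (9|11)=+1, (6|11)=-1; (−1)^{0·2·5}·(+1)^2·(-1)^0 = +1.
v=29: a=29^1·(≡8), b=29^2·(≡27) mod 29; (8|29)=-1, (27|29)=-1; (−1)^{1·2·14}·(-1)^2·(-1)^1 = -1.
v=19: a=19^-2·(≡10), b=19^1·(≡4) mod 19; (10|19)=-1, (4|19)=+1; (−1)^{-2·1·9}·(-1)^1·(+1)^-2 = -1.
v=7: a=7^4·(≡1), b=7^-2·(≡5) mod 7; (1|7)=+1, (5|7)=-1; (−1)^{4·-2·3}·(+1)^-2·(-1)^4 = +1.
v=23: a=23^0·(≡13), b=23^2·(≡10) mod 23; (13|23)=+1, (10|23)=-1; (−1)^{0·2·11}·(+1)^2·(-1)^0 = +1.
v=5: a=5^4·(≡4), b=5^-4·(≡4) mod 5; (4|5)=+1, (4|5)=+1; (−1)^{4·-4·2}·(+1)^-4·(+1)^4 = +1.
v=13: a=13^1·(≡9), b=13^0·(≡2) mod 13; (9|13)=+1, (2|13)=-1; (−1)^{1·0·6}·(+1)^0·(-1)^1 = -1.
v=47: a=47^0·(≡21), b=47^2·(≡5) mod 47; (21|47)=+1, (5|47)=-1; (−1)^{0·2·23}·(+1)^2·(-1)^0 = +1.
v=2: v_2(a)=2, v_2(b)=-2; units ≡ 3, 3 (mod 8); ε·ε+αω+βω = 1·1+2·1+-2·1 ≡ 1  ⇒  (a,b)_2 = -1.
v=3: a=3^1·(≡2), b=3^-4·(≡1) mod 3; (2|3)=-1, (1|3)=+1; (−1)^{1·-4·1}·(-1)^-4·(+1)^1 = +1.
|Ram(1131, 19)| = 4, even; anisotropic at {2, 13, 19, 29}.

[2, 13, 19, 29]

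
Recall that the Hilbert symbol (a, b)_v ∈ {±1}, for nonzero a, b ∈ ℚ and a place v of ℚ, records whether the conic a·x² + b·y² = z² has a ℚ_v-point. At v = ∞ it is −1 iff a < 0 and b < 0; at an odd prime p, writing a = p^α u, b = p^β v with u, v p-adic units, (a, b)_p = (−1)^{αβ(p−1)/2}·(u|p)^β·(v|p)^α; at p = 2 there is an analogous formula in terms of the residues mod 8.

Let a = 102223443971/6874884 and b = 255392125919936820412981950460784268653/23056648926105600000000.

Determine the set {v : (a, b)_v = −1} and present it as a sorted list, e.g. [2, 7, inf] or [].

[17, 19, 31, 37]

(a, b) ≡ (1739, 191538677) mod (ℚ^×)²; places V = {2, 3, 5, 11, 13, 17, 19, 23, 31, 37, 41, 47, 53, ∞}.
(a,b)_41: α=2, u≡24; β=6, v≡18 (mod 41); (24|41)=-1, (18|41)=+1; sign (−1)^0·-1^6·+1^2 = +1.
(a,b)_47: α=1, u≡34; β=3, v≡33 (mod 47); (34|47)=+1, (33|47)=-1; sign (−1)^1·+1^3·-1^1 = +1.
(a,b)_23: α=-2, u≡22; β=-6, v≡13 (mod 23); (22|23)=-1, (13|23)=+1; sign (−1)^0·-1^-6·+1^-2 = +1.
(a,b)_13: α=0, u≡4; β=-2, v≡7 (mod 13); (4|13)=+1, (7|13)=-1; sign (−1)^0·+1^-2·-1^0 = +1.
(a,b)_31: α=0, u≡17; β=1, v≡29 (mod 31); (17|31)=-1, (29|31)=-1; sign (−1)^0·-1^1·-1^0 = -1.
(a,b)_17: α=2, u≡3; β=7, v≡5 (mod 17); (3|17)=-1, (5|17)=-1; sign (−1)^0·-1^7·-1^2 = -1.
(a,b)_11: α=2, u≡1; β=1, v≡3 (mod 11); (1|11)=+1, (3|11)=+1; sign (−1)^0·+1^1·+1^2 = +1.
(a,b)_2: α=-2, β=-18; u≡3, v≡5 (mod 8); ε(u)ε(v)=1·0, αω(v)=-2·1, βω(u)=-18·1; sum ≡ 0  ⇒  +1.
(a,b)_53: α=0, u≡44; β=2, v≡46 (mod 53); (44|53)=+1, (46|53)=+1; sign (−1)^0·+1^2·+1^0 = +1.
(a,b)_19: α=-2, u≡2; β=1, v≡1 (mod 19); (2|19)=-1, (1|19)=+1; sign (−1)^0·-1^1·+1^-2 = -1.
(a,b)_∞: sgn(1739)=+, sgn(191538677)=+, so +1.
(a,b)_37: α=1, u≡33; β=5, v≡24 (mod 37); (33|37)=+1, (24|37)=-1; sign (−1)^0·+1^5·-1^1 = -1.
(a,b)_3: α=-2, u≡2; β=-2, v≡2 (mod 3); (2|3)=-1, (2|3)=-1; sign (−1)^0·-1^-2·-1^-2 = +1.
(a,b)_5: α=0, u≡4; β=-8, v≡3 (mod 5); (4|5)=+1, (3|5)=-1; sign (−1)^0·+1^-8·-1^0 = +1.
Ram(1739, 191538677) = {17, 19, 31, 37}; no ℚ_17-point on the conic.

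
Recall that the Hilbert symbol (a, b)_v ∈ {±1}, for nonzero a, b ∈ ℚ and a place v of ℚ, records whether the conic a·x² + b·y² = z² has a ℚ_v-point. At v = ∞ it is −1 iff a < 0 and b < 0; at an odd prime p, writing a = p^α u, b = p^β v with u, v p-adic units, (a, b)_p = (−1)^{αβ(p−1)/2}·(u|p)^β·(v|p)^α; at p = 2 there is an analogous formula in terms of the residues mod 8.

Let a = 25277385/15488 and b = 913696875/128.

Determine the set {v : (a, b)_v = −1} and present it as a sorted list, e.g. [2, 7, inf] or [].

(a, b) ≡ (3570, 6630) mod (ℚ^×)²; places V = {2, 3, 5, 7, 11, 13, 17, ∞}.
(a,b)_5: α=1, u≡4; β=5, v≡1 (mod 5); (4|5)=+1, (1|5)=+1; sign (−1)^0·+1^5·+1^1 = +1.
(a,b)_13: α=0, u≡11; β=1, v≡4 (mod 13); (11|13)=-1, (4|13)=+1; sign (−1)^0·-1^1·+1^0 = -1.
(a,b)_2: α=-7, β=-7; u≡1, v≡3 (mod 8); ε(u)ε(v)=0·1, αω(v)=-7·1, βω(u)=-7·0; sum ≡ 1  ⇒  -1.
(a,b)_17: α=3, u≡11; β=1, v≡13 (mod 17); (11|17)=-1, (13|17)=+1; sign (−1)^0·-1^1·+1^3 = -1.
(a,b)_3: α=1, u≡2; β=3, v≡2 (mod 3); (2|3)=-1, (2|3)=-1; sign (−1)^1·-1^3·-1^1 = -1.
(a,b)_∞: sgn(3570)=+, sgn(6630)=+, so +1.
(a,b)_11: α=-2, u≡8; β=0, v≡2 (mod 11); (8|11)=-1, (2|11)=-1; sign (−1)^0·-1^0·-1^-2 = +1.
(a,b)_7: α=3, u≡5; β=2, v≡1 (mod 7); (5|7)=-1, (1|7)=+1; sign (−1)^0·-1^2·+1^3 = +1.
Ram(3570, 6630) = {2, 3, 13, 17}; no ℚ_2-point on the conic.

[2, 3, 13, 17]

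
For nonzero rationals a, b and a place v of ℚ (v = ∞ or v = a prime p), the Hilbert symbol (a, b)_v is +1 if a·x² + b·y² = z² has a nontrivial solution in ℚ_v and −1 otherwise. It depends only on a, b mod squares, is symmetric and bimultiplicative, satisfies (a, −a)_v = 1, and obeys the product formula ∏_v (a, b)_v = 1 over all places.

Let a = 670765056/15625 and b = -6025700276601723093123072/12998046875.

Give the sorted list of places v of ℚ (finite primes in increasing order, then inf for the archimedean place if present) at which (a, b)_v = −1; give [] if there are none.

Mod squares: a ≡ 969, b ≡ -16302. Check v ∈ {∞, 2, 3, 5, 11, 13, 17, 19}.
v=13: a=13^2·(≡6), b=13^9·(≡11) mod 13; (6|13)=-1, (11|13)=-1; (−1)^{2·9·6}·(-1)^9·(-1)^2 = -1.
v=17: a=17^1·(≡3), b=17^2·(≡13) mod 17; (3|17)=-1, (13|17)=+1; (−1)^{1·2·8}·(-1)^2·(+1)^1 = +1.
v=11: a=11^0·(≡1), b=11^-3·(≡5) mod 11; (1|11)=+1, (5|11)=+1; (−1)^{0·-3·5}·(+1)^-3·(+1)^0 = +1.
v=5: a=5^-6·(≡1), b=5^-10·(≡3) mod 5; (1|5)=+1, (3|5)=-1; (−1)^{-6·-10·2}·(+1)^-10·(-1)^-6 = +1.
v=2: v_2(a)=12, v_2(b)=17; units ≡ 1, 1 (mod 8); ε·ε+αω+βω = 0·0+12·0+17·0 ≡ 0  ⇒  (a,b)_2 = +1.
v=19: a=19^1·(≡8), b=19^3·(≡16) mod 19; (8|19)=-1, (16|19)=+1; (−1)^{1·3·9}·(-1)^3·(+1)^1 = +1.
v=∞: 969 > 0 and -16302 < 0  ⇒  (a,b)_∞ = +1.
v=3: a=3^1·(≡2), b=3^7·(≡2) mod 3; (2|3)=-1, (2|3)=-1; (−1)^{1·7·1}·(-1)^7·(-1)^1 = -1.
Ram(969, -16302) = {3, 13}; no ℚ_3-point on the conic.

[3, 13]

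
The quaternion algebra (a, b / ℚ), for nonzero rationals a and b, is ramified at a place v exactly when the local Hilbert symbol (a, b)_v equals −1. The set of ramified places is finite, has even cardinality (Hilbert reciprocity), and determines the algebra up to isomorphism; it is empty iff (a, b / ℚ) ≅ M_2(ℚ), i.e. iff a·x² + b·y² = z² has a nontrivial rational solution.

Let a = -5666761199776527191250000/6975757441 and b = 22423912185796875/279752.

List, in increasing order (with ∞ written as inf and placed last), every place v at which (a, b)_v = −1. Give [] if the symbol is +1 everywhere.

Mod squares: a ≡ -1885, b ≡ 38. Check v ∈ {∞, 2, 3, 5, 7, 11, 13, 17, 19, 29}.
v=13: a=13^3·(≡2), b=13^2·(≡10) mod 13; (2|13)=-1, (10|13)=+1; (−1)^{3·2·6}·(-1)^2·(+1)^3 = +1.
v=2: v_2(a)=4, v_2(b)=-3; units ≡ 3, 3 (mod 8); ε·ε+αω+βω = 1·1+4·1+-3·1 ≡ 0  ⇒  (a,b)_2 = +1.
v=19: a=19^2·(≡10), b=19^1·(≡12) mod 19; (10|19)=-1, (12|19)=-1; (−1)^{2·1·9}·(-1)^1·(-1)^2 = -1.
v=17: a=17^-8·(≡15), b=17^-2·(≡9) mod 17; (15|17)=+1, (9|17)=+1; (−1)^{-8·-2·8}·(+1)^-2·(+1)^-8 = +1.
v=5: a=5^7·(≡2), b=5^6·(≡3) mod 5; (2|5)=-1, (3|5)=-1; (−1)^{7·6·2}·(-1)^6·(-1)^7 = -1.
v=7: a=7^2·(≡5), b=7^0·(≡3) mod 7; (5|7)=-1, (3|7)=-1; (−1)^{2·0·3}·(-1)^0·(-1)^2 = +1.
v=11: a=11^0·(≡2), b=11^-2·(≡3) mod 11; (2|11)=-1, (3|11)=+1; (−1)^{0·-2·5}·(-1)^-2·(+1)^0 = +1.
v=∞: -1885 < 0 and 38 > 0  ⇒  (a,b)_∞ = +1.
v=29: a=29^3·(≡4), b=29^2·(≡4) mod 29; (4|29)=+1, (4|29)=+1; (−1)^{3·2·14}·(+1)^2·(+1)^3 = +1.
v=3: a=3^14·(≡2), b=3^12·(≡2) mod 3; (2|3)=-1, (2|3)=-1; (−1)^{14·12·1}·(-1)^12·(-1)^14 = +1.
Ram(-1885, 38) = {5, 19}; no ℚ_5-point on the conic.

[5, 19]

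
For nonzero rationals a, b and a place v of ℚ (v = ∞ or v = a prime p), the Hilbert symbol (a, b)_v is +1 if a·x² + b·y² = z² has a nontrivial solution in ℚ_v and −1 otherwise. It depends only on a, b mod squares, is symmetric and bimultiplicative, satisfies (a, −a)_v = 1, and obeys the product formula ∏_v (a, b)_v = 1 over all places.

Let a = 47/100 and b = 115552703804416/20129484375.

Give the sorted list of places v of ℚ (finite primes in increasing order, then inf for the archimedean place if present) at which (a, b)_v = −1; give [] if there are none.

(a, b) ≡ (47, 7571347) mod (ℚ^×)²; places V = {2, 3, 5, 7, 11, 13, 17, 19, 23, 31, 37, 41, 47, ∞}.
(a,b)_2: α=-2, β=10; u≡7, v≡3 (mod 8); ε(u)ε(v)=1·1, αω(v)=-2·1, βω(u)=10·0; sum ≡ 1  ⇒  -1.
(a,b)_3: α=0, u≡2; β=-2, v≡1 (mod 3); (2|3)=-1, (1|3)=+1; sign (−1)^0·-1^-2·+1^0 = +1.
(a,b)_47: α=1, u≡8; β=0, v≡46 (mod 47); (8|47)=+1, (46|47)=-1; sign (−1)^0·+1^0·-1^1 = -1.
(a,b)_11: α=0, u≡3; β=-2, v≡9 (mod 11); (3|11)=+1, (9|11)=+1; sign (−1)^0·+1^-2·+1^0 = +1.
(a,b)_31: α=0, u≡20; β=1, v≡5 (mod 31); (20|31)=+1, (5|31)=+1; sign (−1)^0·+1^1·+1^0 = +1.
(a,b)_13: α=0, u≡11; β=-2, v≡1 (mod 13); (11|13)=-1, (1|13)=+1; sign (−1)^0·-1^-2·+1^0 = +1.
(a,b)_23: α=0, u≡3; β=1, v≡1 (mod 23); (3|23)=+1, (1|23)=+1; sign (−1)^0·+1^1·+1^0 = +1.
(a,b)_17: α=0, u≡2; β=2, v≡7 (mod 17); (2|17)=+1, (7|17)=-1; sign (−1)^0·+1^2·-1^0 = +1.
(a,b)_19: α=0, u≡17; β=2, v≡12 (mod 19); (17|19)=+1, (12|19)=-1; sign (−1)^0·+1^2·-1^0 = +1.
(a,b)_37: α=0, u≡26; β=1, v≡7 (mod 37); (26|37)=+1, (7|37)=+1; sign (−1)^0·+1^1·+1^0 = +1.
(a,b)_7: α=0, u≡6; β=-1, v≡1 (mod 7); (6|7)=-1, (1|7)=+1; sign (−1)^0·-1^-1·+1^0 = -1.
(a,b)_41: α=0, u≡14; β=1, v≡28 (mod 41); (14|41)=-1, (28|41)=-1; sign (−1)^0·-1^1·-1^0 = -1.
(a,b)_5: α=-2, u≡3; β=-6, v≡3 (mod 5); (3|5)=-1, (3|5)=-1; sign (−1)^0·-1^-6·-1^-2 = +1.
(a,b)_∞: sgn(47)=+, sgn(7571347)=+, so +1.
Ram(47, 7571347) = {2, 7, 41, 47}; no ℚ_2-point on the conic.

[2, 7, 41, 47]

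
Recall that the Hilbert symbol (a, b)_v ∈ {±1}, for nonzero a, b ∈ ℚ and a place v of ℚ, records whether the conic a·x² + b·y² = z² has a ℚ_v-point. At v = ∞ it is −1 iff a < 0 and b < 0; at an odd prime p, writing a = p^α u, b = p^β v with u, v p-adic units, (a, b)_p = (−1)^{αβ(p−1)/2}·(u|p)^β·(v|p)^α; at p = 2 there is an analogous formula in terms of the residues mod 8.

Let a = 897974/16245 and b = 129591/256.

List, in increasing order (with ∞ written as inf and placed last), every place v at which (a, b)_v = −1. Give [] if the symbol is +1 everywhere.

[2, 17]

(a, b) ≡ (1870, 119) mod (ℚ^×)²; places V = {2, 3, 5, 7, 11, 17, 19, ∞}.
(a,b)_19: α=-2, u≡13; β=0, v≡16 (mod 19); (13|19)=-1, (16|19)=+1; sign (−1)^0·-1^0·+1^-2 = +1.
(a,b)_3: α=-2, u≡1; β=2, v≡2 (mod 3); (1|3)=+1, (2|3)=-1; sign (−1)^0·+1^2·-1^-2 = +1.
(a,b)_∞: sgn(1870)=+, sgn(119)=+, so +1.
(a,b)_2: α=1, β=-8; u≡7, v≡7 (mod 8); ε(u)ε(v)=1·1, αω(v)=1·0, βω(u)=-8·0; sum ≡ 1  ⇒  -1.
(a,b)_7: α=4, u≡2; β=1, v≡3 (mod 7); (2|7)=+1, (3|7)=-1; sign (−1)^0·+1^1·-1^4 = +1.
(a,b)_5: α=-1, u≡1; β=0, v≡1 (mod 5); (1|5)=+1, (1|5)=+1; sign (−1)^0·+1^0·+1^-1 = +1.
(a,b)_11: α=1, u≡4; β=2, v≡5 (mod 11); (4|11)=+1, (5|11)=+1; sign (−1)^0·+1^2·+1^1 = +1.
(a,b)_17: α=1, u≡2; β=1, v≡7 (mod 17); (2|17)=+1, (7|17)=-1; sign (−1)^0·+1^1·-1^1 = -1.
Ram(1870, 119) = {2, 17}; no ℚ_2-point on the conic.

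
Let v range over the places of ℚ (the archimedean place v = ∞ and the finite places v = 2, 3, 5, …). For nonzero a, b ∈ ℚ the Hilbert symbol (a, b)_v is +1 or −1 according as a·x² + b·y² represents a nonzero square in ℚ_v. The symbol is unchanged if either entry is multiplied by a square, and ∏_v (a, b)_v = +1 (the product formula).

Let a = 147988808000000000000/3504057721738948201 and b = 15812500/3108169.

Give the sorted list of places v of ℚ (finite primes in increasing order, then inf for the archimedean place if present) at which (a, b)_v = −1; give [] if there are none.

Mod squares: a ≡ 2, b ≡ 253. Check v ∈ {∞, 2, 5, 11, 17, 19, 23, 29, 41, 43, 47}.
v=5: a=5^12·(≡3), b=5^6·(≡3) mod 5; (3|5)=-1, (3|5)=-1; (−1)^{12·6·2}·(-1)^6·(-1)^12 = +1.
v=23: a=23^2·(≡3), b=23^1·(≡17) mod 23; (3|23)=+1, (17|23)=-1; (−1)^{2·1·11}·(+1)^1·(-1)^2 = +1.
v=17: a=17^2·(≡4), b=17^0·(≡15) mod 17; (4|17)=+1, (15|17)=+1; (−1)^{2·0·8}·(+1)^0·(+1)^2 = +1.
v=29: a=29^-2·(≡19), b=29^0·(≡15) mod 29; (19|29)=-1, (15|29)=-1; (−1)^{-2·0·14}·(-1)^0·(-1)^-2 = +1.
v=∞: 2 > 0 and 253 > 0  ⇒  (a,b)_∞ = +1.
v=47: a=47^-2·(≡1), b=47^0·(≡32) mod 47; (1|47)=+1, (32|47)=+1; (−1)^{-2·0·23}·(+1)^0·(+1)^-2 = +1.
v=43: a=43^-2·(≡39), b=43^-2·(≡6) mod 43; (39|43)=-1, (6|43)=+1; (−1)^{-2·-2·21}·(-1)^-2·(+1)^-2 = +1.
v=11: a=11^2·(≡8), b=11^1·(≡1) mod 11; (8|11)=-1, (1|11)=+1; (−1)^{2·1·5}·(-1)^1·(+1)^2 = -1.
v=41: a=41^-4·(≡37), b=41^-2·(≡28) mod 41; (37|41)=+1, (28|41)=-1; (−1)^{-4·-2·20}·(+1)^-2·(-1)^-4 = +1.
v=19: a=19^-2·(≡3), b=19^0·(≡1) mod 19; (3|19)=-1, (1|19)=+1; (−1)^{-2·0·9}·(-1)^0·(+1)^-2 = +1.
v=2: v_2(a)=15, v_2(b)=2; units ≡ 1, 5 (mod 8); ε·ε+αω+βω = 0·0+15·1+2·0 ≡ 1  ⇒  (a,b)_2 = -1.
|Ram(2, 253)| = 2, even; anisotropic at {2, 11}.

[2, 11]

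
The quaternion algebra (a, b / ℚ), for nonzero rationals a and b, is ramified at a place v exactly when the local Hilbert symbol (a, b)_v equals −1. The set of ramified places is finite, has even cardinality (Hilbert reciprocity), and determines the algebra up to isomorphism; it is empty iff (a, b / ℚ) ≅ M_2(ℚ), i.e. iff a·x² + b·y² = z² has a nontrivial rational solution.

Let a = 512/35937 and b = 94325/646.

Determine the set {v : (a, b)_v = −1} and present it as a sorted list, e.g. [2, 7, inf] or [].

[3, 7]

Mod squares: a ≡ 66, b ≡ 49742. Check v ∈ {∞, 2, 3, 5, 7, 11, 17, 19}.
v=5: a=5^0·(≡1), b=5^2·(≡3) mod 5; (1|5)=+1, (3|5)=-1; (−1)^{0·2·2}·(+1)^2·(-1)^0 = +1.
v=11: a=11^-3·(≡10), b=11^1·(≡9) mod 11; (10|11)=-1, (9|11)=+1; (−1)^{-3·1·5}·(-1)^1·(+1)^-3 = +1.
v=∞: 66 > 0 and 49742 > 0  ⇒  (a,b)_∞ = +1.
v=3: a=3^-3·(≡1), b=3^0·(≡2) mod 3; (1|3)=+1, (2|3)=-1; (−1)^{-3·0·1}·(+1)^0·(-1)^-3 = -1.
v=17: a=17^0·(≡15), b=17^-1·(≡15) mod 17; (15|17)=+1, (15|17)=+1; (−1)^{0·-1·8}·(+1)^-1·(+1)^0 = +1.
v=19: a=19^0·(≡7), b=19^-1·(≡12) mod 19; (7|19)=+1, (12|19)=-1; (−1)^{0·-1·9}·(+1)^-1·(-1)^0 = +1.
v=7: a=7^0·(≡6), b=7^3·(≡1) mod 7; (6|7)=-1, (1|7)=+1; (−1)^{0·3·3}·(-1)^3·(+1)^0 = -1.
v=2: v_2(a)=9, v_2(b)=-1; units ≡ 1, 7 (mod 8); ε·ε+αω+βω = 0·1+9·0+-1·0 ≡ 0  ⇒  (a,b)_2 = +1.
(66, 49742 / ℚ) ramifies at {3, 7}: a division algebra.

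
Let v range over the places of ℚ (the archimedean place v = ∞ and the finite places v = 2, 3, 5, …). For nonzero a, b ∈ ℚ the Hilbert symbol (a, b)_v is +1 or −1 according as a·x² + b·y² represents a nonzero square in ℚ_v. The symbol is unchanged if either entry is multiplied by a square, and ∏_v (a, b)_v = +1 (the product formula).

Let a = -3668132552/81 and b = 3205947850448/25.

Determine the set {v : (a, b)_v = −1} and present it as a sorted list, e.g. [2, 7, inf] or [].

(a, b) ≡ (-2, 437) mod (ℚ^×)²; places V = {2, 3, 5, 7, 19, 23, ∞}.
(a,b)_7: α=4, u≡3; β=4, v≡3 (mod 7); (3|7)=-1, (3|7)=-1; sign (−1)^0·-1^4·-1^4 = +1.
(a,b)_23: α=2, u≡19; β=3, v≡15 (mod 23); (19|23)=-1, (15|23)=-1; sign (−1)^0·-1^3·-1^2 = -1.
(a,b)_19: α=2, u≡7; β=3, v≡4 (mod 19); (7|19)=+1, (4|19)=+1; sign (−1)^0·+1^3·+1^2 = +1.
(a,b)_3: α=-4, u≡1; β=0, v≡2 (mod 3); (1|3)=+1, (2|3)=-1; sign (−1)^0·+1^0·-1^-4 = +1.
(a,b)_5: α=0, u≡3; β=-2, v≡3 (mod 5); (3|5)=-1, (3|5)=-1; sign (−1)^0·-1^-2·-1^0 = +1.
(a,b)_2: α=3, β=4; u≡7, v≡5 (mod 8); ε(u)ε(v)=1·0, αω(v)=3·1, βω(u)=4·0; sum ≡ 1  ⇒  -1.
(a,b)_∞: sgn(-2)=−, sgn(437)=+, so +1.
(-2, 437 / ℚ) ramifies at {2, 23}: a division algebra.

[2, 23]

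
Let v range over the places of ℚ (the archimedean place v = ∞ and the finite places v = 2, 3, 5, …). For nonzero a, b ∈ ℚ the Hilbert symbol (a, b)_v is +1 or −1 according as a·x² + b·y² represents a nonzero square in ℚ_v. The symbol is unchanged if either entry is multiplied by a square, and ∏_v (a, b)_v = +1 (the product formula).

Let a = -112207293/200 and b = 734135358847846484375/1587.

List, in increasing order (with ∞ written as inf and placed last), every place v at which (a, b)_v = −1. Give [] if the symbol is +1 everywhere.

(a, b) ≡ (-206074, 4389) mod (ℚ^×)²; places V = {2, 3, 5, 7, 11, 17, 19, 23, 29, ∞}.
(a,b)_5: α=-2, u≡4; β=8, v≡1 (mod 5); (4|5)=+1, (1|5)=+1; sign (−1)^0·+1^8·+1^-2 = +1.
(a,b)_2: α=-3, β=0; u≡3, v≡5 (mod 8); ε(u)ε(v)=1·0, αω(v)=-3·1, βω(u)=0·1; sum ≡ 1  ⇒  -1.
(a,b)_17: α=1, u≡15; β=2, v≡7 (mod 17); (15|17)=+1, (7|17)=-1; sign (−1)^0·+1^2·-1^1 = -1.
(a,b)_∞: sgn(-206074)=−, sgn(4389)=+, so +1.
(a,b)_23: α=0, u≡13; β=-2, v≡7 (mod 23); (13|23)=+1, (7|23)=-1; sign (−1)^0·+1^-2·-1^0 = +1.
(a,b)_7: α=0, u≡3; β=1, v≡1 (mod 7); (3|7)=-1, (1|7)=+1; sign (−1)^0·-1^1·+1^0 = -1.
(a,b)_29: α=1, u≡22; β=2, v≡2 (mod 29); (22|29)=+1, (2|29)=-1; sign (−1)^0·+1^2·-1^1 = -1.
(a,b)_11: α=3, u≡6; β=5, v≡4 (mod 11); (6|11)=-1, (4|11)=+1; sign (−1)^1·-1^5·+1^3 = +1.
(a,b)_19: α=1, u≡18; β=3, v≡12 (mod 19); (18|19)=-1, (12|19)=-1; sign (−1)^1·-1^3·-1^1 = -1.
(a,b)_3: α=2, u≡2; β=-1, v≡2 (mod 3); (2|3)=-1, (2|3)=-1; sign (−1)^0·-1^-1·-1^2 = -1.
(-206074, 4389 / ℚ) ramifies at {2, 3, 7, 17, 19, 29}: a division algebra.

[2, 3, 7, 17, 19, 29]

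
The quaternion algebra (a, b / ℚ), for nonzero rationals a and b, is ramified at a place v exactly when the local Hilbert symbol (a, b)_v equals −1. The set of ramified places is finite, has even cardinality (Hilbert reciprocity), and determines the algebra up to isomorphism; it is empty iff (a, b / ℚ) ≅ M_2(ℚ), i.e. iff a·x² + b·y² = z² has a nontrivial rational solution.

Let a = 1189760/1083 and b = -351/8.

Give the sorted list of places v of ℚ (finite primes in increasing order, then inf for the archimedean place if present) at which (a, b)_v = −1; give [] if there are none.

[2, 5, 11, 13]

Mod squares: a ≡ 330, b ≡ -78. Check v ∈ {∞, 2, 3, 5, 11, 13, 19}.
v=5: a=5^1·(≡4), b=5^0·(≡3) mod 5; (4|5)=+1, (3|5)=-1; (−1)^{1·0·2}·(+1)^0·(-1)^1 = -1.
v=∞: 330 > 0 and -78 < 0  ⇒  (a,b)_∞ = +1.
v=19: a=19^-2·(≡6), b=19^0·(≡6) mod 19; (6|19)=+1, (6|19)=+1; (−1)^{-2·0·9}·(+1)^0·(+1)^-2 = +1.
v=11: a=11^1·(≡6), b=11^0·(≡7) mod 11; (6|11)=-1, (7|11)=-1; (−1)^{1·0·5}·(-1)^0·(-1)^1 = -1.
v=13: a=13^2·(≡5), b=13^1·(≡8) mod 13; (5|13)=-1, (8|13)=-1; (−1)^{2·1·6}·(-1)^1·(-1)^2 = -1.
v=3: a=3^-1·(≡2), b=3^3·(≡1) mod 3; (2|3)=-1, (1|3)=+1; (−1)^{-1·3·1}·(-1)^3·(+1)^-1 = +1.
v=2: v_2(a)=7, v_2(b)=-3; units ≡ 5, 1 (mod 8); ε·ε+αω+βω = 0·0+7·0+-3·1 ≡ 1  ⇒  (a,b)_2 = -1.
Ram(330, -78) = {2, 5, 11, 13}; no ℚ_2-point on the conic.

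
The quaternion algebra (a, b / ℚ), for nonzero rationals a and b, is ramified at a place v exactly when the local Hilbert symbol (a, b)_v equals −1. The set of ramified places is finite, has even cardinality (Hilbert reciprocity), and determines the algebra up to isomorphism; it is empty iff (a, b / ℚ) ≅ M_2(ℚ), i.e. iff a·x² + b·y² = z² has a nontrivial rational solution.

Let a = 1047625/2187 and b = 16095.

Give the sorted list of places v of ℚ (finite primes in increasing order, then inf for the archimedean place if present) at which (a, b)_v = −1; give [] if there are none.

[2, 3, 5, 29]

(a, b) ≡ (435, 16095) mod (ℚ^×)²; places V = {2, 3, 5, 17, 29, 37, ∞}.
(a,b)_2: α=0, β=0; u≡3, v≡7 (mod 8); ε(u)ε(v)=1·1, αω(v)=0·0, βω(u)=0·1; sum ≡ 1  ⇒  -1.
(a,b)_5: α=3, u≡3; β=1, v≡4 (mod 5); (3|5)=-1, (4|5)=+1; sign (−1)^0·-1^1·+1^3 = -1.
(a,b)_∞: sgn(435)=+, sgn(16095)=+, so +1.
(a,b)_3: α=-7, u≡1; β=1, v≡1 (mod 3); (1|3)=+1, (1|3)=+1; sign (−1)^1·+1^1·+1^-7 = -1.
(a,b)_37: α=0, u≡11; β=1, v≡28 (mod 37); (11|37)=+1, (28|37)=+1; sign (−1)^0·+1^1·+1^0 = +1.
(a,b)_29: α=1, u≡21; β=1, v≡4 (mod 29); (21|29)=-1, (4|29)=+1; sign (−1)^0·-1^1·+1^1 = -1.
(a,b)_17: α=2, u≡5; β=0, v≡13 (mod 17); (5|17)=-1, (13|17)=+1; sign (−1)^0·-1^0·+1^2 = +1.
Ram(435, 16095) = {2, 3, 5, 29}; no ℚ_2-point on the conic.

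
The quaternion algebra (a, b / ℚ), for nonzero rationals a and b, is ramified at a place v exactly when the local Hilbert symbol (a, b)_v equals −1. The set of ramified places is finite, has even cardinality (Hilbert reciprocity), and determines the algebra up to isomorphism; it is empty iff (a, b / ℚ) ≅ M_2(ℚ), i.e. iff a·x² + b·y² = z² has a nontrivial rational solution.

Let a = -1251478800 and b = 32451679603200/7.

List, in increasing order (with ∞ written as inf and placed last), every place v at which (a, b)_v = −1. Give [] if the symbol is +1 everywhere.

[2, 17]

Mod squares: a ≡ -17, b ≡ 6006. Check v ∈ {∞, 2, 3, 5, 7, 11, 13, 17}.
v=7: a=7^0·(≡2), b=7^-1·(≡4) mod 7; (2|7)=+1, (4|7)=+1; (−1)^{0·-1·3}·(+1)^-1·(+1)^0 = +1.
v=17: a=17^1·(≡9), b=17^2·(≡6) mod 17; (9|17)=+1, (6|17)=-1; (−1)^{1·2·8}·(+1)^2·(-1)^1 = -1.
v=2: v_2(a)=4, v_2(b)=9; units ≡ 7, 3 (mod 8); ε·ε+αω+βω = 1·1+4·1+9·0 ≡ 1  ⇒  (a,b)_2 = -1.
v=5: a=5^2·(≡3), b=5^2·(≡4) mod 5; (3|5)=-1, (4|5)=+1; (−1)^{2·2·2}·(-1)^2·(+1)^2 = +1.
v=11: a=11^2·(≡5), b=11^3·(≡6) mod 11; (5|11)=+1, (6|11)=-1; (−1)^{2·3·5}·(+1)^3·(-1)^2 = +1.
v=13: a=13^2·(≡3), b=13^3·(≡5) mod 13; (3|13)=+1, (5|13)=-1; (−1)^{2·3·6}·(+1)^3·(-1)^2 = +1.
v=∞: -17 < 0 and 6006 > 0  ⇒  (a,b)_∞ = +1.
v=3: a=3^2·(≡1), b=3^1·(≡1) mod 3; (1|3)=+1, (1|3)=+1; (−1)^{2·1·1}·(+1)^1·(+1)^2 = +1.
Ram(-17, 6006) = {2, 17}; no ℚ_2-point on the conic.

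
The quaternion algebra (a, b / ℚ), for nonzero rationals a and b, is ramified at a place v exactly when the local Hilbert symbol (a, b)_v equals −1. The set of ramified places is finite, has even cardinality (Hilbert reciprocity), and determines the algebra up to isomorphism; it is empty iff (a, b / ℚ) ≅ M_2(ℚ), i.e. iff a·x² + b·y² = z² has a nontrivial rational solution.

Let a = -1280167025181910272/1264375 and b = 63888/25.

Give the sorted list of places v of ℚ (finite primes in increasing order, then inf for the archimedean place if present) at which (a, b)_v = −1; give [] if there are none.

Mod squares: a ≡ -6251, b ≡ 33. Check v ∈ {∞, 2, 3, 5, 7, 11, 17, 19, 41, 47, 53}.
v=47: a=47^1·(≡4), b=47^0·(≡10) mod 47; (4|47)=+1, (10|47)=-1; (−1)^{1·0·23}·(+1)^0·(-1)^1 = -1.
v=3: a=3^4·(≡1), b=3^1·(≡2) mod 3; (1|3)=+1, (2|3)=-1; (−1)^{4·1·1}·(+1)^1·(-1)^4 = +1.
v=11: a=11^4·(≡8), b=11^3·(≡5) mod 11; (8|11)=-1, (5|11)=+1; (−1)^{4·3·5}·(-1)^3·(+1)^4 = -1.
v=53: a=53^2·(≡33), b=53^0·(≡20) mod 53; (33|53)=-1, (20|53)=-1; (−1)^{2·0·26}·(-1)^0·(-1)^2 = +1.
v=7: a=7^-1·(≡5), b=7^0·(≡5) mod 7; (5|7)=-1, (5|7)=-1; (−1)^{-1·0·3}·(-1)^0·(-1)^-1 = -1.
v=5: a=5^-4·(≡1), b=5^-2·(≡3) mod 5; (1|5)=+1, (3|5)=-1; (−1)^{-4·-2·2}·(+1)^-2·(-1)^-4 = +1.
v=17: a=17^-2·(≡12), b=17^0·(≡13) mod 17; (12|17)=-1, (13|17)=+1; (−1)^{-2·0·8}·(-1)^0·(+1)^-2 = +1.
v=2: v_2(a)=8, v_2(b)=4; units ≡ 5, 1 (mod 8); ε·ε+αω+βω = 0·0+8·0+4·1 ≡ 0  ⇒  (a,b)_2 = +1.
v=41: a=41^2·(≡28), b=41^0·(≡25) mod 41; (28|41)=-1, (25|41)=+1; (−1)^{2·0·20}·(-1)^0·(+1)^2 = +1.
v=19: a=19^1·(≡15), b=19^0·(≡8) mod 19; (15|19)=-1, (8|19)=-1; (−1)^{1·0·9}·(-1)^0·(-1)^1 = -1.
v=∞: -6251 < 0 and 33 > 0  ⇒  (a,b)_∞ = +1.
Ram(-6251, 33) = {7, 11, 19, 47}; no ℚ_7-point on the conic.

[7, 11, 19, 47]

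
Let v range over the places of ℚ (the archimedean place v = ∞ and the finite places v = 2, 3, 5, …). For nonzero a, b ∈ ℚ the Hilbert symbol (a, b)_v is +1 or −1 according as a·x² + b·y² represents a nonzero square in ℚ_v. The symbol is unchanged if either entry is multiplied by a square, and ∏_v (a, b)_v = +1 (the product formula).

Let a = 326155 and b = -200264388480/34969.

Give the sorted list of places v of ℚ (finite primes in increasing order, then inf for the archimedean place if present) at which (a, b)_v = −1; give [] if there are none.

[2, 13, 41, 43]

(a, b) ≡ (326155, -206830) mod (ℚ^×)²; places V = {2, 3, 5, 11, 13, 17, 37, 41, 43, ∞}.
(a,b)_17: α=0, u≡10; β=-2, v≡1 (mod 17); (10|17)=-1, (1|17)=+1; sign (−1)^0·-1^-2·+1^0 = +1.
(a,b)_41: α=1, u≡1; β=2, v≡13 (mod 41); (1|41)=+1, (13|41)=-1; sign (−1)^0·+1^2·-1^1 = -1.
(a,b)_43: α=1, u≡17; β=1, v≡15 (mod 43); (17|43)=+1, (15|43)=+1; sign (−1)^1·+1^1·+1^1 = -1.
(a,b)_3: α=0, u≡1; β=2, v≡2 (mod 3); (1|3)=+1, (2|3)=-1; sign (−1)^0·+1^2·-1^0 = +1.
(a,b)_13: α=0, u≡11; β=1, v≡7 (mod 13); (11|13)=-1, (7|13)=-1; sign (−1)^0·-1^1·-1^0 = -1.
(a,b)_11: α=0, u≡5; β=-2, v≡3 (mod 11); (5|11)=+1, (3|11)=+1; sign (−1)^0·+1^-2·+1^0 = +1.
(a,b)_2: α=0, β=7; u≡3, v≡1 (mod 8); ε(u)ε(v)=1·0, αω(v)=0·0, βω(u)=7·1; sum ≡ 1  ⇒  -1.
(a,b)_37: α=1, u≡9; β=1, v≡7 (mod 37); (9|37)=+1, (7|37)=+1; sign (−1)^0·+1^1·+1^1 = +1.
(a,b)_5: α=1, u≡1; β=1, v≡1 (mod 5); (1|5)=+1, (1|5)=+1; sign (−1)^0·+1^1·+1^1 = +1.
(a,b)_∞: sgn(326155)=+, sgn(-206830)=−, so +1.
(326155, -206830 / ℚ) ramifies at {2, 13, 41, 43}: a division algebra.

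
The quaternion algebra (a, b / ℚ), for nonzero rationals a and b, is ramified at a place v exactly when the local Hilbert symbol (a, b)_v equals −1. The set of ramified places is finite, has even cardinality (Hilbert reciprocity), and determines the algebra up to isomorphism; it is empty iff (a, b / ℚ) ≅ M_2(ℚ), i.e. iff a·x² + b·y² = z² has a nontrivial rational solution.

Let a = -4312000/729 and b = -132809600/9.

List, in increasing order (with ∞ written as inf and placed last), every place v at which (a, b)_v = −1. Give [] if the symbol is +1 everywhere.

(a, b) ≡ (-55, -14) mod (ℚ^×)²; places V = {2, 3, 5, 7, 11, ∞}.
(a,b)_11: α=1, u≡6; β=2, v≡10 (mod 11); (6|11)=-1, (10|11)=-1; sign (−1)^0·-1^2·-1^1 = -1.
(a,b)_7: α=2, u≡4; β=3, v≡6 (mod 7); (4|7)=+1, (6|7)=-1; sign (−1)^0·+1^3·-1^2 = +1.
(a,b)_5: α=3, u≡1; β=2, v≡4 (mod 5); (1|5)=+1, (4|5)=+1; sign (−1)^0·+1^2·+1^3 = +1.
(a,b)_∞: sgn(-55)=−, sgn(-14)=−, so -1.
(a,b)_3: α=-6, u≡2; β=-2, v≡1 (mod 3); (2|3)=-1, (1|3)=+1; sign (−1)^0·-1^-2·+1^-6 = +1.
(a,b)_2: α=6, β=7; u≡1, v≡1 (mod 8); ε(u)ε(v)=0·0, αω(v)=6·0, βω(u)=7·0; sum ≡ 0  ⇒  +1.
|Ram(-55, -14)| = 2, even; anisotropic at {11, ∞}.

[11, inf]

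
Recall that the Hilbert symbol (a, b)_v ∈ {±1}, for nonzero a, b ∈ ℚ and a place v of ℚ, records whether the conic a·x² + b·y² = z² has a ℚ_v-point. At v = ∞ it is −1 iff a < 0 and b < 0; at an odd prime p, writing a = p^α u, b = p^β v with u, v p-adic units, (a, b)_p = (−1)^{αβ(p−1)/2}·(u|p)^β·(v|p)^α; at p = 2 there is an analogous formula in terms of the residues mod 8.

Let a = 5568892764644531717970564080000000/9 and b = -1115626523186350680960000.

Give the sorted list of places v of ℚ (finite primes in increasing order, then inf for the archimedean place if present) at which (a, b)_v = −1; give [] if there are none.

(a, b) ≡ (61295, -1005771) mod (ℚ^×)²; places V = {2, 3, 5, 7, 13, 17, 23, 37, 41, ∞}.
(a,b)_17: α=4, u≡14; β=3, v≡11 (mod 17); (14|17)=-1, (11|17)=-1; sign (−1)^0·-1^3·-1^4 = -1.
(a,b)_∞: sgn(61295)=+, sgn(-1005771)=−, so +1.
(a,b)_41: α=1, u≡30; β=1, v≡35 (mod 41); (30|41)=-1, (35|41)=-1; sign (−1)^0·-1^1·-1^1 = +1.
(a,b)_3: α=-2, u≡2; β=1, v≡2 (mod 3); (2|3)=-1, (2|3)=-1; sign (−1)^0·-1^1·-1^-2 = -1.
(a,b)_37: α=4, u≡18; β=3, v≡34 (mod 37); (18|37)=-1, (34|37)=+1; sign (−1)^0·-1^3·+1^4 = -1.
(a,b)_13: α=5, u≡9; β=3, v≡12 (mod 13); (9|13)=+1, (12|13)=+1; sign (−1)^0·+1^3·+1^5 = +1.
(a,b)_2: α=10, β=10; u≡7, v≡5 (mod 8); ε(u)ε(v)=1·0, αω(v)=10·1, βω(u)=10·0; sum ≡ 0  ⇒  +1.
(a,b)_23: α=3, u≡5; β=2, v≡17 (mod 23); (5|23)=-1, (17|23)=-1; sign (−1)^0·-1^2·-1^3 = -1.
(a,b)_5: α=7, u≡1; β=4, v≡4 (mod 5); (1|5)=+1, (4|5)=+1; sign (−1)^0·+1^4·+1^7 = +1.
(a,b)_7: α=4, u≡5; β=2, v≡6 (mod 7); (5|7)=-1, (6|7)=-1; sign (−1)^0·-1^2·-1^4 = +1.
|Ram(61295, -1005771)| = 4, even; anisotropic at {3, 17, 23, 37}.

[3, 17, 23, 37]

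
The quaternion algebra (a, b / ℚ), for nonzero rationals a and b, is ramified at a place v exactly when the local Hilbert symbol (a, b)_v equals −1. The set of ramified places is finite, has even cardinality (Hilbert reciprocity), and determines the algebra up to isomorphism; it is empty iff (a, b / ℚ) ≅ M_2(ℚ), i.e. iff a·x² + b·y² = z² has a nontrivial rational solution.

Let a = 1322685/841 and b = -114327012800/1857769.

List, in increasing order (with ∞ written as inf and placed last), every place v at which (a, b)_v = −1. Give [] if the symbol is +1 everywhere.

[5, 7, 13, 19]

(a, b) ≡ (146965, -1463) mod (ℚ^×)²; places V = {2, 3, 5, 7, 11, 13, 17, 19, 29, 47, ∞}.
(a,b)_47: α=0, u≡26; β=-2, v≡38 (mod 47); (26|47)=-1, (38|47)=-1; sign (−1)^0·-1^-2·-1^0 = +1.
(a,b)_3: α=2, u≡1; β=0, v≡1 (mod 3); (1|3)=+1, (1|3)=+1; sign (−1)^0·+1^0·+1^2 = +1.
(a,b)_2: α=0, β=6; u≡5, v≡1 (mod 8); ε(u)ε(v)=0·0, αω(v)=0·0, βω(u)=6·1; sum ≡ 0  ⇒  +1.
(a,b)_19: α=1, u≡15; β=1, v≡18 (mod 19); (15|19)=-1, (18|19)=-1; sign (−1)^1·-1^1·-1^1 = -1.
(a,b)_∞: sgn(146965)=+, sgn(-1463)=−, so +1.
(a,b)_13: α=1, u≡8; β=2, v≡11 (mod 13); (8|13)=-1, (11|13)=-1; sign (−1)^0·-1^2·-1^1 = -1.
(a,b)_29: α=-2, u≡24; β=-2, v≡22 (mod 29); (24|29)=+1, (22|29)=+1; sign (−1)^0·+1^-2·+1^-2 = +1.
(a,b)_7: α=1, u≡4; β=1, v≡2 (mod 7); (4|7)=+1, (2|7)=+1; sign (−1)^1·+1^1·+1^1 = -1.
(a,b)_17: α=1, u≡8; β=2, v≡4 (mod 17); (8|17)=+1, (4|17)=+1; sign (−1)^0·+1^2·+1^1 = +1.
(a,b)_5: α=1, u≡2; β=2, v≡2 (mod 5); (2|5)=-1, (2|5)=-1; sign (−1)^0·-1^2·-1^1 = -1.
(a,b)_11: α=0, u≡9; β=1, v≡6 (mod 11); (9|11)=+1, (6|11)=-1; sign (−1)^0·+1^1·-1^0 = +1.
Ram(146965, -1463) = {5, 7, 13, 19}; no ℚ_5-point on the conic.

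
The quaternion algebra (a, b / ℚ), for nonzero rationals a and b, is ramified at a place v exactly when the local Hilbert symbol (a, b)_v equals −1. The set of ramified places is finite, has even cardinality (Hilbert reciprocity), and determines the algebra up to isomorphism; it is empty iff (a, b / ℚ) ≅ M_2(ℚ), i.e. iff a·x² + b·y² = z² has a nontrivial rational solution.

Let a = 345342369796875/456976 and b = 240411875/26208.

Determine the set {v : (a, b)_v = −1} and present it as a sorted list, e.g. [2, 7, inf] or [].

Mod squares: a ≡ 3, b ≡ 2002. Check v ∈ {∞, 2, 3, 5, 7, 11, 13, 17}.
v=13: a=13^-4·(≡3), b=13^-1·(≡2) mod 13; (3|13)=+1, (2|13)=-1; (−1)^{-4·-1·6}·(+1)^-1·(-1)^-4 = +1.
v=∞: 3 > 0 and 2002 > 0  ⇒  (a,b)_∞ = +1.
v=7: a=7^0·(≡5), b=7^-1·(≡3) mod 7; (5|7)=-1, (3|7)=-1; (−1)^{0·-1·3}·(-1)^-1·(-1)^0 = -1.
v=17: a=17^4·(≡7), b=17^2·(≡9) mod 17; (7|17)=-1, (9|17)=+1; (−1)^{4·2·8}·(-1)^2·(+1)^4 = +1.
v=2: v_2(a)=-4, v_2(b)=-5; units ≡ 3, 1 (mod 8); ε·ε+αω+βω = 1·0+-4·0+-5·1 ≡ 1  ⇒  (a,b)_2 = -1.
v=5: a=5^6·(≡2), b=5^4·(≡3) mod 5; (2|5)=-1, (3|5)=-1; (−1)^{6·4·2}·(-1)^4·(-1)^6 = +1.
v=11: a=11^2·(≡3), b=11^3·(≡10) mod 11; (3|11)=+1, (10|11)=-1; (−1)^{2·3·5}·(+1)^3·(-1)^2 = +1.
v=3: a=3^7·(≡1), b=3^-2·(≡1) mod 3; (1|3)=+1, (1|3)=+1; (−1)^{7·-2·1}·(+1)^-2·(+1)^7 = +1.
Ram(3, 2002) = {2, 7}; no ℚ_2-point on the conic.

[2, 7]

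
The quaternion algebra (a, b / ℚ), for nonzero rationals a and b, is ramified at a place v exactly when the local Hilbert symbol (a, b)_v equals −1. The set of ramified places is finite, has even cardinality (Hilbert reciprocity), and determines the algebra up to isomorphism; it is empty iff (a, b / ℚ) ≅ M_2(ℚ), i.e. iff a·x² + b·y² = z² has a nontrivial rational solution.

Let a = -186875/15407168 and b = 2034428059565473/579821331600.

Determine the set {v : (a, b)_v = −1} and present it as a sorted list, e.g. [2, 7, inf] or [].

[11, 13, 17, 53]

Mod squares: a ≡ -5083, b ≡ 227953. Check v ∈ {∞, 2, 3, 5, 7, 11, 13, 17, 23, 37, 43, 53}.
v=7: a=7^-2·(≡3), b=7^-6·(≡5) mod 7; (3|7)=-1, (5|7)=-1; (−1)^{-2·-6·3}·(-1)^-6·(-1)^-2 = +1.
v=43: a=43^0·(≡39), b=43^2·(≡6) mod 43; (39|43)=-1, (6|43)=+1; (−1)^{0·2·21}·(-1)^2·(+1)^0 = +1.
v=53: a=53^0·(≡32), b=53^1·(≡12) mod 53; (32|53)=-1, (12|53)=-1; (−1)^{0·1·26}·(-1)^1·(-1)^0 = -1.
v=11: a=11^0·(≡10), b=11^1·(≡7) mod 11; (10|11)=-1, (7|11)=-1; (−1)^{0·1·5}·(-1)^1·(-1)^0 = -1.
v=13: a=13^1·(≡12), b=13^6·(≡5) mod 13; (12|13)=+1, (5|13)=-1; (−1)^{1·6·6}·(+1)^6·(-1)^1 = -1.
v=37: a=37^0·(≡31), b=37^-2·(≡3) mod 37; (31|37)=-1, (3|37)=+1; (−1)^{0·-2·18}·(-1)^-2·(+1)^0 = +1.
v=17: a=17^-3·(≡5), b=17^1·(≡16) mod 17; (5|17)=-1, (16|17)=+1; (−1)^{-3·1·8}·(-1)^1·(+1)^-3 = -1.
v=23: a=23^1·(≡2), b=23^1·(≡7) mod 23; (2|23)=+1, (7|23)=-1; (−1)^{1·1·11}·(+1)^1·(-1)^1 = +1.
v=5: a=5^4·(≡2), b=5^-2·(≡2) mod 5; (2|5)=-1, (2|5)=-1; (−1)^{4·-2·2}·(-1)^-2·(-1)^4 = +1.
v=∞: -5083 < 0 and 227953 > 0  ⇒  (a,b)_∞ = +1.
v=2: v_2(a)=-6, v_2(b)=-4; units ≡ 5, 1 (mod 8); ε·ε+αω+βω = 0·0+-6·0+-4·1 ≡ 0  ⇒  (a,b)_2 = +1.
v=3: a=3^0·(≡2), b=3^-2·(≡1) mod 3; (2|3)=-1, (1|3)=+1; (−1)^{0·-2·1}·(-1)^-2·(+1)^0 = +1.
|Ram(-5083, 227953)| = 4, even; anisotropic at {11, 13, 17, 53}.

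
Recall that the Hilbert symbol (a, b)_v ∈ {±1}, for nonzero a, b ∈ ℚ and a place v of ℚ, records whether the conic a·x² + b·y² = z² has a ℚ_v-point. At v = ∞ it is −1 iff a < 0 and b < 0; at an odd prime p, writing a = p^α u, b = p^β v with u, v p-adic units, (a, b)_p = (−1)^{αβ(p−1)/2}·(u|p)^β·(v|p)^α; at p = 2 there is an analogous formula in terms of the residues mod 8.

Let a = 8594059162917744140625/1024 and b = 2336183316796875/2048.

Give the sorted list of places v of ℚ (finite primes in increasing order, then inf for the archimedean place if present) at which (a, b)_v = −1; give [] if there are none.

(a, b) ≡ (17017, 102) mod (ℚ^×)²; places V = {2, 3, 5, 7, 11, 13, 17, ∞}.
(a,b)_5: α=10, u≡3; β=8, v≡2 (mod 5); (3|5)=-1, (2|5)=-1; sign (−1)^0·-1^8·-1^10 = +1.
(a,b)_13: α=3, u≡10; β=2, v≡11 (mod 13); (10|13)=+1, (11|13)=-1; sign (−1)^0·+1^2·-1^3 = -1.
(a,b)_∞: sgn(17017)=+, sgn(102)=+, so +1.
(a,b)_7: α=7, u≡1; β=4, v≡4 (mod 7); (1|7)=+1, (4|7)=+1; sign (−1)^0·+1^4·+1^7 = +1.
(a,b)_17: α=3, u≡16; β=3, v≡10 (mod 17); (16|17)=+1, (10|17)=-1; sign (−1)^0·+1^3·-1^3 = -1.
(a,b)_3: α=2, u≡1; β=1, v≡1 (mod 3); (1|3)=+1, (1|3)=+1; sign (−1)^0·+1^1·+1^2 = +1.
(a,b)_11: α=1, u≡10; β=0, v≡9 (mod 11); (10|11)=-1, (9|11)=+1; sign (−1)^0·-1^0·+1^1 = +1.
(a,b)_2: α=-10, β=-11; u≡1, v≡3 (mod 8); ε(u)ε(v)=0·1, αω(v)=-10·1, βω(u)=-11·0; sum ≡ 0  ⇒  +1.
Ram(17017, 102) = {13, 17}; no ℚ_13-point on the conic.

[13, 17]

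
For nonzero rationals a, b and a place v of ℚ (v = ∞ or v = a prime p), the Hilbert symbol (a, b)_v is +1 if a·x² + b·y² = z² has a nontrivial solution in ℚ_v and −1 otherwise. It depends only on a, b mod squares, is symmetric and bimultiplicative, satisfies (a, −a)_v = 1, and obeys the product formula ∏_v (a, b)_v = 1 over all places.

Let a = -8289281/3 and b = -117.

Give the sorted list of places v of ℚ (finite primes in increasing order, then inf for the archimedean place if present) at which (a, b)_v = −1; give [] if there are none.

(a, b) ≡ (-3003, -13) mod (ℚ^×)²; places V = {2, 3, 7, 11, 13, ∞}.
(a,b)_13: α=3, u≡12; β=1, v≡4 (mod 13); (12|13)=+1, (4|13)=+1; sign (−1)^0·+1^1·+1^3 = +1.
(a,b)_11: α=1, u≡2; β=0, v≡4 (mod 11); (2|11)=-1, (4|11)=+1; sign (−1)^0·-1^0·+1^1 = +1.
(a,b)_3: α=-1, u≡1; β=2, v≡2 (mod 3); (1|3)=+1, (2|3)=-1; sign (−1)^0·+1^2·-1^-1 = -1.
(a,b)_∞: sgn(-3003)=−, sgn(-13)=−, so -1.
(a,b)_7: α=3, u≡6; β=0, v≡2 (mod 7); (6|7)=-1, (2|7)=+1; sign (−1)^0·-1^0·+1^3 = +1.
(a,b)_2: α=0, β=0; u≡5, v≡3 (mod 8); ε(u)ε(v)=0·1, αω(v)=0·1, βω(u)=0·1; sum ≡ 0  ⇒  +1.
|Ram(-3003, -13)| = 2, even; anisotropic at {3, ∞}.

[3, inf]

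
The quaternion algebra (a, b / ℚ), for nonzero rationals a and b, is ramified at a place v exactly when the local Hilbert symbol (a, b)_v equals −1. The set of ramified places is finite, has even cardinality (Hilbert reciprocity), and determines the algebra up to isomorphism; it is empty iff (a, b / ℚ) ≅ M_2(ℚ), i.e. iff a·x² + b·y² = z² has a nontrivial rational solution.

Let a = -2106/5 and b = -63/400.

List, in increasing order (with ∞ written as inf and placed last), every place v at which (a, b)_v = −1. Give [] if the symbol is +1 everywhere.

[5, 7, 13, inf]

(a, b) ≡ (-130, -7) mod (ℚ^×)²; places V = {2, 3, 5, 7, 13, ∞}.
(a,b)_2: α=1, β=-4; u≡7, v≡1 (mod 8); ε(u)ε(v)=1·0, αω(v)=1·0, βω(u)=-4·0; sum ≡ 0  ⇒  +1.
(a,b)_7: α=0, u≡3; β=1, v≡5 (mod 7); (3|7)=-1, (5|7)=-1; sign (−1)^0·-1^1·-1^0 = -1.
(a,b)_3: α=4, u≡2; β=2, v≡2 (mod 3); (2|3)=-1, (2|3)=-1; sign (−1)^0·-1^2·-1^4 = +1.
(a,b)_∞: sgn(-130)=−, sgn(-7)=−, so -1.
(a,b)_5: α=-1, u≡4; β=-2, v≡2 (mod 5); (4|5)=+1, (2|5)=-1; sign (−1)^0·+1^-2·-1^-1 = -1.
(a,b)_13: α=1, u≡4; β=0, v≡8 (mod 13); (4|13)=+1, (8|13)=-1; sign (−1)^0·+1^0·-1^1 = -1.
Ram(-130, -7) = {5, 7, 13, ∞}; no ℚ_5-point on the conic.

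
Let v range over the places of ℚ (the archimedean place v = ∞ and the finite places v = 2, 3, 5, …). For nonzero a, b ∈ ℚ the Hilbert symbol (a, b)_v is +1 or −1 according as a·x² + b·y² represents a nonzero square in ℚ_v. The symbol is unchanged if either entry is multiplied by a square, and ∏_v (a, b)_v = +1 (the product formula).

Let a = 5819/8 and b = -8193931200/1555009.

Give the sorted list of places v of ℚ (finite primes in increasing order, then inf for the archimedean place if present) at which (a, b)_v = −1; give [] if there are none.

Mod squares: a ≡ 22, b ≡ -3367. Check v ∈ {∞, 2, 3, 5, 7, 11, 13, 23, 29, 37, 43}.
v=37: a=37^0·(≡29), b=37^1·(≡35) mod 37; (29|37)=-1, (35|37)=-1; (−1)^{0·1·18}·(-1)^1·(-1)^0 = -1.
v=23: a=23^2·(≡10), b=23^0·(≡20) mod 23; (10|23)=-1, (20|23)=-1; (−1)^{2·0·11}·(-1)^0·(-1)^2 = +1.
v=3: a=3^0·(≡1), b=3^2·(≡2) mod 3; (1|3)=+1, (2|3)=-1; (−1)^{0·2·1}·(+1)^2·(-1)^0 = +1.
v=43: a=43^0·(≡34), b=43^-2·(≡8) mod 43; (34|43)=-1, (8|43)=-1; (−1)^{0·-2·21}·(-1)^-2·(-1)^0 = +1.
v=2: v_2(a)=-3, v_2(b)=6; units ≡ 3, 1 (mod 8); ε·ε+αω+βω = 1·0+-3·0+6·1 ≡ 0  ⇒  (a,b)_2 = +1.
v=5: a=5^0·(≡3), b=5^2·(≡3) mod 5; (3|5)=-1, (3|5)=-1; (−1)^{0·2·2}·(-1)^2·(-1)^0 = +1.
v=7: a=7^0·(≡2), b=7^1·(≡2) mod 7; (2|7)=+1, (2|7)=+1; (−1)^{0·1·3}·(+1)^1·(+1)^0 = +1.
v=11: a=11^1·(≡7), b=11^0·(≡8) mod 11; (7|11)=-1, (8|11)=-1; (−1)^{1·0·5}·(-1)^0·(-1)^1 = -1.
v=∞: 22 > 0 and -3367 < 0  ⇒  (a,b)_∞ = +1.
v=13: a=13^0·(≡1), b=13^3·(≡9) mod 13; (1|13)=+1, (9|13)=+1; (−1)^{0·3·6}·(+1)^3·(+1)^0 = +1.
v=29: a=29^0·(≡6), b=29^-2·(≡3) mod 29; (6|29)=+1, (3|29)=-1; (−1)^{0·-2·14}·(+1)^-2·(-1)^0 = +1.
|Ram(22, -3367)| = 2, even; anisotropic at {11, 37}.

[11, 37]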